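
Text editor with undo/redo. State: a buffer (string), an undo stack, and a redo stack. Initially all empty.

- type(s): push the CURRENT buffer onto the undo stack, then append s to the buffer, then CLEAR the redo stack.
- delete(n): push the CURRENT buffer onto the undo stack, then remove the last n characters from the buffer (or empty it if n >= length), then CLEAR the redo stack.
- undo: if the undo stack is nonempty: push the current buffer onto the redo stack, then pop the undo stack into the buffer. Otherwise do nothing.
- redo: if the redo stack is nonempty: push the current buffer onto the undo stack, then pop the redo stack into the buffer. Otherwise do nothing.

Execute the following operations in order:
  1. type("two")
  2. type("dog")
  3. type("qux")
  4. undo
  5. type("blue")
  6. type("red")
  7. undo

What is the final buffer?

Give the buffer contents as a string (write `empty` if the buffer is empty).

Answer: twodogblue

Derivation:
After op 1 (type): buf='two' undo_depth=1 redo_depth=0
After op 2 (type): buf='twodog' undo_depth=2 redo_depth=0
After op 3 (type): buf='twodogqux' undo_depth=3 redo_depth=0
After op 4 (undo): buf='twodog' undo_depth=2 redo_depth=1
After op 5 (type): buf='twodogblue' undo_depth=3 redo_depth=0
After op 6 (type): buf='twodogbluered' undo_depth=4 redo_depth=0
After op 7 (undo): buf='twodogblue' undo_depth=3 redo_depth=1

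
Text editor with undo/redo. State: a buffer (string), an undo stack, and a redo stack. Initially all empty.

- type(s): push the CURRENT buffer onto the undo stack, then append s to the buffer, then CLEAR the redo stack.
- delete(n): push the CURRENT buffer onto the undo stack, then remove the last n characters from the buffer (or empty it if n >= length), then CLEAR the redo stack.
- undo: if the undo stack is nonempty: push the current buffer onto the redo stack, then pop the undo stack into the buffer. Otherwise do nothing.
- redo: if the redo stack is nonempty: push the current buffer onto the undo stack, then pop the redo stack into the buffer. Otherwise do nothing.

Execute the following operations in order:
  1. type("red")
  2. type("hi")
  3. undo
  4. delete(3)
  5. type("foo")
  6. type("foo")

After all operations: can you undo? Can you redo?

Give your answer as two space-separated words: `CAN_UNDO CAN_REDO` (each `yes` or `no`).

Answer: yes no

Derivation:
After op 1 (type): buf='red' undo_depth=1 redo_depth=0
After op 2 (type): buf='redhi' undo_depth=2 redo_depth=0
After op 3 (undo): buf='red' undo_depth=1 redo_depth=1
After op 4 (delete): buf='(empty)' undo_depth=2 redo_depth=0
After op 5 (type): buf='foo' undo_depth=3 redo_depth=0
After op 6 (type): buf='foofoo' undo_depth=4 redo_depth=0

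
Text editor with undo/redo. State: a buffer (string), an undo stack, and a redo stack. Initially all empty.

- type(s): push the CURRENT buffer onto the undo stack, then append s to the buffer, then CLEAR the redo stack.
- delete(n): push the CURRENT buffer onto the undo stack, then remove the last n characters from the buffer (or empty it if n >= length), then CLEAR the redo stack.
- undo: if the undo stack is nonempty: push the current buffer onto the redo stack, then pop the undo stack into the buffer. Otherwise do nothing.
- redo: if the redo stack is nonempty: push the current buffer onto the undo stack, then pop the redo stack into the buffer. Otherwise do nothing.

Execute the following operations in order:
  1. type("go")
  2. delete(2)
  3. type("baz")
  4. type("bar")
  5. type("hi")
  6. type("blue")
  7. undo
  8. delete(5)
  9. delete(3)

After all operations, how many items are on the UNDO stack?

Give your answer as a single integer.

After op 1 (type): buf='go' undo_depth=1 redo_depth=0
After op 2 (delete): buf='(empty)' undo_depth=2 redo_depth=0
After op 3 (type): buf='baz' undo_depth=3 redo_depth=0
After op 4 (type): buf='bazbar' undo_depth=4 redo_depth=0
After op 5 (type): buf='bazbarhi' undo_depth=5 redo_depth=0
After op 6 (type): buf='bazbarhiblue' undo_depth=6 redo_depth=0
After op 7 (undo): buf='bazbarhi' undo_depth=5 redo_depth=1
After op 8 (delete): buf='baz' undo_depth=6 redo_depth=0
After op 9 (delete): buf='(empty)' undo_depth=7 redo_depth=0

Answer: 7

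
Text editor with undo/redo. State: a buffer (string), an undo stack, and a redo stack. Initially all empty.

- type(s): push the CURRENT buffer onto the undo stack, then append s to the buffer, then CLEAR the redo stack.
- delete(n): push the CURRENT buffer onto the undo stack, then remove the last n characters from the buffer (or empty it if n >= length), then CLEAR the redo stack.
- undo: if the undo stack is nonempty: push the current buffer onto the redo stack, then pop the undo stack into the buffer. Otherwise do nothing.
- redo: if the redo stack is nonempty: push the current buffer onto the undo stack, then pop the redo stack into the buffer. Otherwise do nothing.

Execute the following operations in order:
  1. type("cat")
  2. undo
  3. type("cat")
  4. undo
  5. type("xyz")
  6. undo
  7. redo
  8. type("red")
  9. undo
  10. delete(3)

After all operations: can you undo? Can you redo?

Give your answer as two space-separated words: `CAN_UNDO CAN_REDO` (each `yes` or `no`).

After op 1 (type): buf='cat' undo_depth=1 redo_depth=0
After op 2 (undo): buf='(empty)' undo_depth=0 redo_depth=1
After op 3 (type): buf='cat' undo_depth=1 redo_depth=0
After op 4 (undo): buf='(empty)' undo_depth=0 redo_depth=1
After op 5 (type): buf='xyz' undo_depth=1 redo_depth=0
After op 6 (undo): buf='(empty)' undo_depth=0 redo_depth=1
After op 7 (redo): buf='xyz' undo_depth=1 redo_depth=0
After op 8 (type): buf='xyzred' undo_depth=2 redo_depth=0
After op 9 (undo): buf='xyz' undo_depth=1 redo_depth=1
After op 10 (delete): buf='(empty)' undo_depth=2 redo_depth=0

Answer: yes no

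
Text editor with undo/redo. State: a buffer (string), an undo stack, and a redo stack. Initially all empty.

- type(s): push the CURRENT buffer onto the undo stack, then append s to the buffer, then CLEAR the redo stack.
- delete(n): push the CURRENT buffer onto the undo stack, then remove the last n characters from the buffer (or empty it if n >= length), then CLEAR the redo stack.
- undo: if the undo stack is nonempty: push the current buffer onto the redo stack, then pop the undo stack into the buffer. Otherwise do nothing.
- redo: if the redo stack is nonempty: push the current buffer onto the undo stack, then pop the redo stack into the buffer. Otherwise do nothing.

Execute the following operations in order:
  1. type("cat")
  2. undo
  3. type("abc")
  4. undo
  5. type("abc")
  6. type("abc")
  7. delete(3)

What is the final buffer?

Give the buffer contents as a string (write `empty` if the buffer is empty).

After op 1 (type): buf='cat' undo_depth=1 redo_depth=0
After op 2 (undo): buf='(empty)' undo_depth=0 redo_depth=1
After op 3 (type): buf='abc' undo_depth=1 redo_depth=0
After op 4 (undo): buf='(empty)' undo_depth=0 redo_depth=1
After op 5 (type): buf='abc' undo_depth=1 redo_depth=0
After op 6 (type): buf='abcabc' undo_depth=2 redo_depth=0
After op 7 (delete): buf='abc' undo_depth=3 redo_depth=0

Answer: abc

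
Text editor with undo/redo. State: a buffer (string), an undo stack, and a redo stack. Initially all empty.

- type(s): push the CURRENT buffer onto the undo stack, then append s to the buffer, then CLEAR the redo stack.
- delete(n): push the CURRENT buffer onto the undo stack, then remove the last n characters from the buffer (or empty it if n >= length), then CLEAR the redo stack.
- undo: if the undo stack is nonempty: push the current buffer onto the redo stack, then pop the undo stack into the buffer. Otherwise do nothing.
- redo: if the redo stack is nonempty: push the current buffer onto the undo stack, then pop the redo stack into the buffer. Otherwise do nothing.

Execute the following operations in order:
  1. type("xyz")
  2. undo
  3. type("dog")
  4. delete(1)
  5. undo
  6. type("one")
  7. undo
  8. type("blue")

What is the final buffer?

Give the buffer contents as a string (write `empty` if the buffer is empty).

After op 1 (type): buf='xyz' undo_depth=1 redo_depth=0
After op 2 (undo): buf='(empty)' undo_depth=0 redo_depth=1
After op 3 (type): buf='dog' undo_depth=1 redo_depth=0
After op 4 (delete): buf='do' undo_depth=2 redo_depth=0
After op 5 (undo): buf='dog' undo_depth=1 redo_depth=1
After op 6 (type): buf='dogone' undo_depth=2 redo_depth=0
After op 7 (undo): buf='dog' undo_depth=1 redo_depth=1
After op 8 (type): buf='dogblue' undo_depth=2 redo_depth=0

Answer: dogblue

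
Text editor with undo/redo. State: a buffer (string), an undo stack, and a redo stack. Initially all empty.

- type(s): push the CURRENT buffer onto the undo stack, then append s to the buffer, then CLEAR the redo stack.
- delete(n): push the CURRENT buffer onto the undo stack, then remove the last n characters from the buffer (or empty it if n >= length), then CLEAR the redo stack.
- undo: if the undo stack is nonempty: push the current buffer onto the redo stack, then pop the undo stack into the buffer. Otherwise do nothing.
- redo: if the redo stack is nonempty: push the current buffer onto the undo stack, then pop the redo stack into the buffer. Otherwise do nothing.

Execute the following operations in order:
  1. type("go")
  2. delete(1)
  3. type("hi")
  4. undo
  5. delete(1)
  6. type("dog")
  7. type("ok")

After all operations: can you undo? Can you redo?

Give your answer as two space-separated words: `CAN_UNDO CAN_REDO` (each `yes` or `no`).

Answer: yes no

Derivation:
After op 1 (type): buf='go' undo_depth=1 redo_depth=0
After op 2 (delete): buf='g' undo_depth=2 redo_depth=0
After op 3 (type): buf='ghi' undo_depth=3 redo_depth=0
After op 4 (undo): buf='g' undo_depth=2 redo_depth=1
After op 5 (delete): buf='(empty)' undo_depth=3 redo_depth=0
After op 6 (type): buf='dog' undo_depth=4 redo_depth=0
After op 7 (type): buf='dogok' undo_depth=5 redo_depth=0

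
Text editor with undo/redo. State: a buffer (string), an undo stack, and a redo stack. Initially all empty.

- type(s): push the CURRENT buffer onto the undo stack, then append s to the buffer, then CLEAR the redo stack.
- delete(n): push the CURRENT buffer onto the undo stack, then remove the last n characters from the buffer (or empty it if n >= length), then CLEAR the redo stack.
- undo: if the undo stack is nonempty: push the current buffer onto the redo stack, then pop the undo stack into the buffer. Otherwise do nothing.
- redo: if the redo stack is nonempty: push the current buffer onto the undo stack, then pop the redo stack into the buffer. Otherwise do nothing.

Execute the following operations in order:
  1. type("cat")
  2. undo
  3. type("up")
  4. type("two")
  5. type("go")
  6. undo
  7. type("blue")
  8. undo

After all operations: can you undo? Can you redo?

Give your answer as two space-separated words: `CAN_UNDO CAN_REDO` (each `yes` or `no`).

Answer: yes yes

Derivation:
After op 1 (type): buf='cat' undo_depth=1 redo_depth=0
After op 2 (undo): buf='(empty)' undo_depth=0 redo_depth=1
After op 3 (type): buf='up' undo_depth=1 redo_depth=0
After op 4 (type): buf='uptwo' undo_depth=2 redo_depth=0
After op 5 (type): buf='uptwogo' undo_depth=3 redo_depth=0
After op 6 (undo): buf='uptwo' undo_depth=2 redo_depth=1
After op 7 (type): buf='uptwoblue' undo_depth=3 redo_depth=0
After op 8 (undo): buf='uptwo' undo_depth=2 redo_depth=1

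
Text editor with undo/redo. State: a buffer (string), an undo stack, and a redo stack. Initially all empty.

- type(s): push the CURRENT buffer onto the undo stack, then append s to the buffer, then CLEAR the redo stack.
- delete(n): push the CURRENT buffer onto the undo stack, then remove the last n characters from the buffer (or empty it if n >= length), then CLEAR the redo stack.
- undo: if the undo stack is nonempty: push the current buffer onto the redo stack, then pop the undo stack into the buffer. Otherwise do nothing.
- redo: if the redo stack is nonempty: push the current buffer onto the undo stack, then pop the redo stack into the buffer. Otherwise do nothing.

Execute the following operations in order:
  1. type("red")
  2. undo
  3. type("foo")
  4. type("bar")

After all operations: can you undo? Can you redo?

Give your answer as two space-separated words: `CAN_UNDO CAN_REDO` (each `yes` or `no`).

Answer: yes no

Derivation:
After op 1 (type): buf='red' undo_depth=1 redo_depth=0
After op 2 (undo): buf='(empty)' undo_depth=0 redo_depth=1
After op 3 (type): buf='foo' undo_depth=1 redo_depth=0
After op 4 (type): buf='foobar' undo_depth=2 redo_depth=0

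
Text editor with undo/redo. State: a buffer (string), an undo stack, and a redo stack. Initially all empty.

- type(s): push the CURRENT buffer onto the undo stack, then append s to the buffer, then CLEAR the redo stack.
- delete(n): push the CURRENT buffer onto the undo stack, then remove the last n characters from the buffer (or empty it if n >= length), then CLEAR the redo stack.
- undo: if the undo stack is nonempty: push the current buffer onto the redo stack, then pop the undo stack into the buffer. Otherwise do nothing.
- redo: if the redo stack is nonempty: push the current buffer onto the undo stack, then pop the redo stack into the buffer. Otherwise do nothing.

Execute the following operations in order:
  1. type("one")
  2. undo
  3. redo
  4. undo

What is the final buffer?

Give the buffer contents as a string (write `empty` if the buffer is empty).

Answer: empty

Derivation:
After op 1 (type): buf='one' undo_depth=1 redo_depth=0
After op 2 (undo): buf='(empty)' undo_depth=0 redo_depth=1
After op 3 (redo): buf='one' undo_depth=1 redo_depth=0
After op 4 (undo): buf='(empty)' undo_depth=0 redo_depth=1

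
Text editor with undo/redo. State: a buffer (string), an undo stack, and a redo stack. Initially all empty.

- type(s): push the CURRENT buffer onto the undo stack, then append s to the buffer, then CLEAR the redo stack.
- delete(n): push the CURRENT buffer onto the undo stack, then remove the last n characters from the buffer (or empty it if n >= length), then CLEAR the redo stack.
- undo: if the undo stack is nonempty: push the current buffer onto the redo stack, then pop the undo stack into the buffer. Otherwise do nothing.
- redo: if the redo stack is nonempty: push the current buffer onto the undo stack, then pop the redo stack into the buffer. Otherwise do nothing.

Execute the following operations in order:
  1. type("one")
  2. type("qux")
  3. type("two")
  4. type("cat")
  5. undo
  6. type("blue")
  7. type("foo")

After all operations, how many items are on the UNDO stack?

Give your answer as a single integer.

After op 1 (type): buf='one' undo_depth=1 redo_depth=0
After op 2 (type): buf='onequx' undo_depth=2 redo_depth=0
After op 3 (type): buf='onequxtwo' undo_depth=3 redo_depth=0
After op 4 (type): buf='onequxtwocat' undo_depth=4 redo_depth=0
After op 5 (undo): buf='onequxtwo' undo_depth=3 redo_depth=1
After op 6 (type): buf='onequxtwoblue' undo_depth=4 redo_depth=0
After op 7 (type): buf='onequxtwobluefoo' undo_depth=5 redo_depth=0

Answer: 5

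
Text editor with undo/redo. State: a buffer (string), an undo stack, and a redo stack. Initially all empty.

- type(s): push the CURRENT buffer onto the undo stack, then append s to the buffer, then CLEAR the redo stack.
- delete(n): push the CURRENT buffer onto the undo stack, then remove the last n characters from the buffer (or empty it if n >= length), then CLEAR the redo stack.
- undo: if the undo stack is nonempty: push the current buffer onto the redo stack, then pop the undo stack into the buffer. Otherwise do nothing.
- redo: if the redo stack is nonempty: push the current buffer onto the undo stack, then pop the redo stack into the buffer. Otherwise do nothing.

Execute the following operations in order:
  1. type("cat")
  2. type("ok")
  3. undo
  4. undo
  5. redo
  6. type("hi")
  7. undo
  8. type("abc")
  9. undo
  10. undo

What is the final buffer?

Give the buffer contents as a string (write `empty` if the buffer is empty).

Answer: empty

Derivation:
After op 1 (type): buf='cat' undo_depth=1 redo_depth=0
After op 2 (type): buf='catok' undo_depth=2 redo_depth=0
After op 3 (undo): buf='cat' undo_depth=1 redo_depth=1
After op 4 (undo): buf='(empty)' undo_depth=0 redo_depth=2
After op 5 (redo): buf='cat' undo_depth=1 redo_depth=1
After op 6 (type): buf='cathi' undo_depth=2 redo_depth=0
After op 7 (undo): buf='cat' undo_depth=1 redo_depth=1
After op 8 (type): buf='catabc' undo_depth=2 redo_depth=0
After op 9 (undo): buf='cat' undo_depth=1 redo_depth=1
After op 10 (undo): buf='(empty)' undo_depth=0 redo_depth=2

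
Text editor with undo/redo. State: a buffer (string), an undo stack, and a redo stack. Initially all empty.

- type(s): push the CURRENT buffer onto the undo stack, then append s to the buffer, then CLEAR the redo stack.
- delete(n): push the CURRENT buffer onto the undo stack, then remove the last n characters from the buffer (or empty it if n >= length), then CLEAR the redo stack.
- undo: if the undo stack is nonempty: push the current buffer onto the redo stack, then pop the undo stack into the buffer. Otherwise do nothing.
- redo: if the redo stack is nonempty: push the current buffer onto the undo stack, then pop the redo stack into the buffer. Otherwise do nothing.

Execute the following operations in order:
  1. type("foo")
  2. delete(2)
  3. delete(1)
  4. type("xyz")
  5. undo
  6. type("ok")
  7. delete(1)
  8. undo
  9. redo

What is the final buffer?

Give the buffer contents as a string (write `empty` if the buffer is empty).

Answer: o

Derivation:
After op 1 (type): buf='foo' undo_depth=1 redo_depth=0
After op 2 (delete): buf='f' undo_depth=2 redo_depth=0
After op 3 (delete): buf='(empty)' undo_depth=3 redo_depth=0
After op 4 (type): buf='xyz' undo_depth=4 redo_depth=0
After op 5 (undo): buf='(empty)' undo_depth=3 redo_depth=1
After op 6 (type): buf='ok' undo_depth=4 redo_depth=0
After op 7 (delete): buf='o' undo_depth=5 redo_depth=0
After op 8 (undo): buf='ok' undo_depth=4 redo_depth=1
After op 9 (redo): buf='o' undo_depth=5 redo_depth=0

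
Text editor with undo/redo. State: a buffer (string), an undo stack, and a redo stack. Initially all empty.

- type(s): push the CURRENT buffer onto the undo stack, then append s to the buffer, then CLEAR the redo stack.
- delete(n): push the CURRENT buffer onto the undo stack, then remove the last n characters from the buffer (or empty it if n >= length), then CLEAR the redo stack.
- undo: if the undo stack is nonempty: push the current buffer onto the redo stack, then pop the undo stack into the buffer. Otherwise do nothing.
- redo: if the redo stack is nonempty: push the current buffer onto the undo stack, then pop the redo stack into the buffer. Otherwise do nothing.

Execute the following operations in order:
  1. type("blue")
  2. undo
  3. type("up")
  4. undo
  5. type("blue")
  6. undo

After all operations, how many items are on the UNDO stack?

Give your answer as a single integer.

After op 1 (type): buf='blue' undo_depth=1 redo_depth=0
After op 2 (undo): buf='(empty)' undo_depth=0 redo_depth=1
After op 3 (type): buf='up' undo_depth=1 redo_depth=0
After op 4 (undo): buf='(empty)' undo_depth=0 redo_depth=1
After op 5 (type): buf='blue' undo_depth=1 redo_depth=0
After op 6 (undo): buf='(empty)' undo_depth=0 redo_depth=1

Answer: 0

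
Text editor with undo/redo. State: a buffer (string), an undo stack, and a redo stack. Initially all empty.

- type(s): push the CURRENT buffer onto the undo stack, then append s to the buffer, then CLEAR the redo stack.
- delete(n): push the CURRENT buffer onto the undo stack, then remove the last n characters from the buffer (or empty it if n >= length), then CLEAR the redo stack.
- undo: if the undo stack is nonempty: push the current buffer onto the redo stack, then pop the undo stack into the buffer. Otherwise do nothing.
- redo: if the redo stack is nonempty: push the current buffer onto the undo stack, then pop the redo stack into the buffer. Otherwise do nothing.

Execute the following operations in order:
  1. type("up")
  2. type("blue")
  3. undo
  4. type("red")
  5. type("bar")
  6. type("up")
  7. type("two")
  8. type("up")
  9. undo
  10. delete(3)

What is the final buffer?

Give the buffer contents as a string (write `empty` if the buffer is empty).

Answer: upredbarup

Derivation:
After op 1 (type): buf='up' undo_depth=1 redo_depth=0
After op 2 (type): buf='upblue' undo_depth=2 redo_depth=0
After op 3 (undo): buf='up' undo_depth=1 redo_depth=1
After op 4 (type): buf='upred' undo_depth=2 redo_depth=0
After op 5 (type): buf='upredbar' undo_depth=3 redo_depth=0
After op 6 (type): buf='upredbarup' undo_depth=4 redo_depth=0
After op 7 (type): buf='upredbaruptwo' undo_depth=5 redo_depth=0
After op 8 (type): buf='upredbaruptwoup' undo_depth=6 redo_depth=0
After op 9 (undo): buf='upredbaruptwo' undo_depth=5 redo_depth=1
After op 10 (delete): buf='upredbarup' undo_depth=6 redo_depth=0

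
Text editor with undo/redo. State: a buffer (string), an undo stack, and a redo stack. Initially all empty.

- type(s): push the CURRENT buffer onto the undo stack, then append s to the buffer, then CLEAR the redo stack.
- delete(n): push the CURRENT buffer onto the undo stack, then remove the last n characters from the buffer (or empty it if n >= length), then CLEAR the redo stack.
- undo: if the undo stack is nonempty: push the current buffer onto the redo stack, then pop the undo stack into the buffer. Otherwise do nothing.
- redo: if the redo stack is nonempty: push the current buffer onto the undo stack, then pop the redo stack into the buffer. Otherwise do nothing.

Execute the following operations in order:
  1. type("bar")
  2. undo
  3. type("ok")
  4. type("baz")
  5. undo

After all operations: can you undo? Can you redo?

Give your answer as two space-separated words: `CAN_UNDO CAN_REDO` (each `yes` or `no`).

After op 1 (type): buf='bar' undo_depth=1 redo_depth=0
After op 2 (undo): buf='(empty)' undo_depth=0 redo_depth=1
After op 3 (type): buf='ok' undo_depth=1 redo_depth=0
After op 4 (type): buf='okbaz' undo_depth=2 redo_depth=0
After op 5 (undo): buf='ok' undo_depth=1 redo_depth=1

Answer: yes yes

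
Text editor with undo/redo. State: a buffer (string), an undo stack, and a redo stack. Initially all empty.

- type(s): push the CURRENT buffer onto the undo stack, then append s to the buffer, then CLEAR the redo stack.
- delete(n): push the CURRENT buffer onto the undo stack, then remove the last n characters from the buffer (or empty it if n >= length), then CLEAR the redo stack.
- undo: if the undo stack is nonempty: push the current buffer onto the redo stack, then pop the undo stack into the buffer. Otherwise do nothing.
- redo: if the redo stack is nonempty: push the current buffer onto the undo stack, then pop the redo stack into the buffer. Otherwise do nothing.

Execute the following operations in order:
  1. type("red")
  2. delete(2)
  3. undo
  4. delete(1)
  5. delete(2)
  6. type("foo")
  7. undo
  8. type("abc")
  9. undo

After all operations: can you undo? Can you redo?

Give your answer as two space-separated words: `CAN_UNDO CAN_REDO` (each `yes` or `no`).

Answer: yes yes

Derivation:
After op 1 (type): buf='red' undo_depth=1 redo_depth=0
After op 2 (delete): buf='r' undo_depth=2 redo_depth=0
After op 3 (undo): buf='red' undo_depth=1 redo_depth=1
After op 4 (delete): buf='re' undo_depth=2 redo_depth=0
After op 5 (delete): buf='(empty)' undo_depth=3 redo_depth=0
After op 6 (type): buf='foo' undo_depth=4 redo_depth=0
After op 7 (undo): buf='(empty)' undo_depth=3 redo_depth=1
After op 8 (type): buf='abc' undo_depth=4 redo_depth=0
After op 9 (undo): buf='(empty)' undo_depth=3 redo_depth=1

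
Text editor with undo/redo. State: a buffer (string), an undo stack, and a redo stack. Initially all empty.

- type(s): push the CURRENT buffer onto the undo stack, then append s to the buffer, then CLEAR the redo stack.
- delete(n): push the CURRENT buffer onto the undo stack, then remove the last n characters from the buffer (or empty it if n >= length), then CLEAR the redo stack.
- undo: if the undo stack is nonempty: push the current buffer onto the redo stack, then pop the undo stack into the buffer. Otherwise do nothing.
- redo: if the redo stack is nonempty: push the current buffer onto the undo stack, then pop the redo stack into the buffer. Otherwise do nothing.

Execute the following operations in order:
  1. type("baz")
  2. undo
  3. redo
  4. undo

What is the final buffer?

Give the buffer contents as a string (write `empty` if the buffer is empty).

After op 1 (type): buf='baz' undo_depth=1 redo_depth=0
After op 2 (undo): buf='(empty)' undo_depth=0 redo_depth=1
After op 3 (redo): buf='baz' undo_depth=1 redo_depth=0
After op 4 (undo): buf='(empty)' undo_depth=0 redo_depth=1

Answer: empty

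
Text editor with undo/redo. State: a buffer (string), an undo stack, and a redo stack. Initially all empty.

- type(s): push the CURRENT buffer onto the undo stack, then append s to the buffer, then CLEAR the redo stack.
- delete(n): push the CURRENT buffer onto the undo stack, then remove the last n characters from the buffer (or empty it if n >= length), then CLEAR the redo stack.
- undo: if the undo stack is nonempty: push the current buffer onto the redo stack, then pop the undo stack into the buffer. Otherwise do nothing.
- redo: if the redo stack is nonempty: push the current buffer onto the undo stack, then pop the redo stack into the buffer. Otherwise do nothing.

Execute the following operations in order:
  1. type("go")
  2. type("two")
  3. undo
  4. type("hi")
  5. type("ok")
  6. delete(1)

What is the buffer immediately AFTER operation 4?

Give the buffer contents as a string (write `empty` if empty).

After op 1 (type): buf='go' undo_depth=1 redo_depth=0
After op 2 (type): buf='gotwo' undo_depth=2 redo_depth=0
After op 3 (undo): buf='go' undo_depth=1 redo_depth=1
After op 4 (type): buf='gohi' undo_depth=2 redo_depth=0

Answer: gohi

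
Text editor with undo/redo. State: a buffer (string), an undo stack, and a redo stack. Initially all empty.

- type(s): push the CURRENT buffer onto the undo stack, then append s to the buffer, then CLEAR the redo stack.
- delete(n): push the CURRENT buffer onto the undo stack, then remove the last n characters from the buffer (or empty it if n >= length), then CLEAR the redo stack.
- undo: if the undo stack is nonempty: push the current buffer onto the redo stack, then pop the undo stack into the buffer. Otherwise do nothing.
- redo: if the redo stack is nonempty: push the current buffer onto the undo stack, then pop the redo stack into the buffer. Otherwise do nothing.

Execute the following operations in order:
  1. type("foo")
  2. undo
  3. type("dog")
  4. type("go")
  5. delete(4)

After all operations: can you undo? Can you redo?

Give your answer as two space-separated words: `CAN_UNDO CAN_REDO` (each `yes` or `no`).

Answer: yes no

Derivation:
After op 1 (type): buf='foo' undo_depth=1 redo_depth=0
After op 2 (undo): buf='(empty)' undo_depth=0 redo_depth=1
After op 3 (type): buf='dog' undo_depth=1 redo_depth=0
After op 4 (type): buf='doggo' undo_depth=2 redo_depth=0
After op 5 (delete): buf='d' undo_depth=3 redo_depth=0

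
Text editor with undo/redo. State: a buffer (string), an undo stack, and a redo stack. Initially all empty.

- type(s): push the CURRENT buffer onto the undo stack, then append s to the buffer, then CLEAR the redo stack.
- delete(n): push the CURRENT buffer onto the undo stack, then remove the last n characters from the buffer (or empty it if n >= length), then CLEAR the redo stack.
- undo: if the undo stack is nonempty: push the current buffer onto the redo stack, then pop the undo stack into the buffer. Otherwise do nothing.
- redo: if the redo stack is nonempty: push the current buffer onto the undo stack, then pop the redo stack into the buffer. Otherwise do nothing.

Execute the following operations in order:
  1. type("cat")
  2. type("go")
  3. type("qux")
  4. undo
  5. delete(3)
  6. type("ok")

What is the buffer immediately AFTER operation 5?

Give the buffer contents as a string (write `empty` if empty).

After op 1 (type): buf='cat' undo_depth=1 redo_depth=0
After op 2 (type): buf='catgo' undo_depth=2 redo_depth=0
After op 3 (type): buf='catgoqux' undo_depth=3 redo_depth=0
After op 4 (undo): buf='catgo' undo_depth=2 redo_depth=1
After op 5 (delete): buf='ca' undo_depth=3 redo_depth=0

Answer: ca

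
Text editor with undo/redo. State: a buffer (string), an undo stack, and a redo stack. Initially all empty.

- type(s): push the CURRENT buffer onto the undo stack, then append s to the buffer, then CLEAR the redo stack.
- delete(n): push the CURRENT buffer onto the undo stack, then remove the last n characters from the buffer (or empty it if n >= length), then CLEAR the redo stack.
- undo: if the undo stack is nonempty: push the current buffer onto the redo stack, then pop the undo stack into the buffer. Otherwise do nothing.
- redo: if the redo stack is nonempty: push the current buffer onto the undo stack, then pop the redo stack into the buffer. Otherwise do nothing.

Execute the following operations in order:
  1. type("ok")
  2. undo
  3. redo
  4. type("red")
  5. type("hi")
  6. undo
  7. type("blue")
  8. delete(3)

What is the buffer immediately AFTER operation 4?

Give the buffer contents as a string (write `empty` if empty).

Answer: okred

Derivation:
After op 1 (type): buf='ok' undo_depth=1 redo_depth=0
After op 2 (undo): buf='(empty)' undo_depth=0 redo_depth=1
After op 3 (redo): buf='ok' undo_depth=1 redo_depth=0
After op 4 (type): buf='okred' undo_depth=2 redo_depth=0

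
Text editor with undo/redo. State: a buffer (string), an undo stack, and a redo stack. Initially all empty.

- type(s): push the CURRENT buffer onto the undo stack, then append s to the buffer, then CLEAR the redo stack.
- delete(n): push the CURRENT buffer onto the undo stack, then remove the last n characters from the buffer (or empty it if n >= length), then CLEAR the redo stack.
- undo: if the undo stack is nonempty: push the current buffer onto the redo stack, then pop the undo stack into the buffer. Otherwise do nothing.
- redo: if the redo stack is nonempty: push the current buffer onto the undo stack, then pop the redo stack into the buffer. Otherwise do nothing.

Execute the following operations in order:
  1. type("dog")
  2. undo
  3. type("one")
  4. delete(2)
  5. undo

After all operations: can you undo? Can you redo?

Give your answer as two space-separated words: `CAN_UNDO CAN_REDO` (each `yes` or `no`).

After op 1 (type): buf='dog' undo_depth=1 redo_depth=0
After op 2 (undo): buf='(empty)' undo_depth=0 redo_depth=1
After op 3 (type): buf='one' undo_depth=1 redo_depth=0
After op 4 (delete): buf='o' undo_depth=2 redo_depth=0
After op 5 (undo): buf='one' undo_depth=1 redo_depth=1

Answer: yes yes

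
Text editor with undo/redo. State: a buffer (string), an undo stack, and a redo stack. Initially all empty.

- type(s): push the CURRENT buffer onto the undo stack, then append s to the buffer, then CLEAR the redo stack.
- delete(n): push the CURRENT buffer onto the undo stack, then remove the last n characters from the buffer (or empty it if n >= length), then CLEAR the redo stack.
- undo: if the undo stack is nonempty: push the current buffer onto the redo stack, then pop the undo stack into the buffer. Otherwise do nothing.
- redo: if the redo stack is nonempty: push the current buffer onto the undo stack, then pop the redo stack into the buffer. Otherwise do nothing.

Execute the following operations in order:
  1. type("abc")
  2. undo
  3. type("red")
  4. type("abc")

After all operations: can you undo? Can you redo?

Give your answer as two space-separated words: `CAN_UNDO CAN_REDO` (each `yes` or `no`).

Answer: yes no

Derivation:
After op 1 (type): buf='abc' undo_depth=1 redo_depth=0
After op 2 (undo): buf='(empty)' undo_depth=0 redo_depth=1
After op 3 (type): buf='red' undo_depth=1 redo_depth=0
After op 4 (type): buf='redabc' undo_depth=2 redo_depth=0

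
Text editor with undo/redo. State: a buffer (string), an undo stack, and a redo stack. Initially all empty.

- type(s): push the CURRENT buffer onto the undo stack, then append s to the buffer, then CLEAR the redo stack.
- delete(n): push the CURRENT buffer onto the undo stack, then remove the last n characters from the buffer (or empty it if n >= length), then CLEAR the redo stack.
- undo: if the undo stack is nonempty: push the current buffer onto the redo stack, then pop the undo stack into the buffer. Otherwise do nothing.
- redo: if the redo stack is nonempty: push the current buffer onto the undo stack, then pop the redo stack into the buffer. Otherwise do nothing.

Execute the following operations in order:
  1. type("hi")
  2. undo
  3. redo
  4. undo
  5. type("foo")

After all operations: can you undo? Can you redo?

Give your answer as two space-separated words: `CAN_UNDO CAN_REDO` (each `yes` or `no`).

After op 1 (type): buf='hi' undo_depth=1 redo_depth=0
After op 2 (undo): buf='(empty)' undo_depth=0 redo_depth=1
After op 3 (redo): buf='hi' undo_depth=1 redo_depth=0
After op 4 (undo): buf='(empty)' undo_depth=0 redo_depth=1
After op 5 (type): buf='foo' undo_depth=1 redo_depth=0

Answer: yes no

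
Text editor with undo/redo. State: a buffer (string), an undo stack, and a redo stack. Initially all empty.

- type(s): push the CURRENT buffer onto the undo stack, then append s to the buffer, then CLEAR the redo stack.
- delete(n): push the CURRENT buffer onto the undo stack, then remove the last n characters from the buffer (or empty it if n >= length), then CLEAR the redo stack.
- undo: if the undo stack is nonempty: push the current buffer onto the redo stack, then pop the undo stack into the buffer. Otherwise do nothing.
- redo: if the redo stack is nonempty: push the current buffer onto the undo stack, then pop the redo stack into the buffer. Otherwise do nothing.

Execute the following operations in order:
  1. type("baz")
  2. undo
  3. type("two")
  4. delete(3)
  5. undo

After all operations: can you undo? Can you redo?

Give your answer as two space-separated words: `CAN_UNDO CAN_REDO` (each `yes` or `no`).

After op 1 (type): buf='baz' undo_depth=1 redo_depth=0
After op 2 (undo): buf='(empty)' undo_depth=0 redo_depth=1
After op 3 (type): buf='two' undo_depth=1 redo_depth=0
After op 4 (delete): buf='(empty)' undo_depth=2 redo_depth=0
After op 5 (undo): buf='two' undo_depth=1 redo_depth=1

Answer: yes yes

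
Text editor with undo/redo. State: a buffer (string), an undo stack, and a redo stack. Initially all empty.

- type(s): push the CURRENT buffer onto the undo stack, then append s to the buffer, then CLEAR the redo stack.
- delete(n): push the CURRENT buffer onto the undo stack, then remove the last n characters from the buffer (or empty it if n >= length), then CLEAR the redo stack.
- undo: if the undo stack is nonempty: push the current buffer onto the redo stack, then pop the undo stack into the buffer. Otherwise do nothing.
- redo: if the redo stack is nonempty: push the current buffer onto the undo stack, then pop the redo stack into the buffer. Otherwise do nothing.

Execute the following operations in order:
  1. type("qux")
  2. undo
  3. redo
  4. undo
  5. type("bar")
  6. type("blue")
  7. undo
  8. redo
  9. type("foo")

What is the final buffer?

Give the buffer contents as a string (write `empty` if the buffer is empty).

Answer: barbluefoo

Derivation:
After op 1 (type): buf='qux' undo_depth=1 redo_depth=0
After op 2 (undo): buf='(empty)' undo_depth=0 redo_depth=1
After op 3 (redo): buf='qux' undo_depth=1 redo_depth=0
After op 4 (undo): buf='(empty)' undo_depth=0 redo_depth=1
After op 5 (type): buf='bar' undo_depth=1 redo_depth=0
After op 6 (type): buf='barblue' undo_depth=2 redo_depth=0
After op 7 (undo): buf='bar' undo_depth=1 redo_depth=1
After op 8 (redo): buf='barblue' undo_depth=2 redo_depth=0
After op 9 (type): buf='barbluefoo' undo_depth=3 redo_depth=0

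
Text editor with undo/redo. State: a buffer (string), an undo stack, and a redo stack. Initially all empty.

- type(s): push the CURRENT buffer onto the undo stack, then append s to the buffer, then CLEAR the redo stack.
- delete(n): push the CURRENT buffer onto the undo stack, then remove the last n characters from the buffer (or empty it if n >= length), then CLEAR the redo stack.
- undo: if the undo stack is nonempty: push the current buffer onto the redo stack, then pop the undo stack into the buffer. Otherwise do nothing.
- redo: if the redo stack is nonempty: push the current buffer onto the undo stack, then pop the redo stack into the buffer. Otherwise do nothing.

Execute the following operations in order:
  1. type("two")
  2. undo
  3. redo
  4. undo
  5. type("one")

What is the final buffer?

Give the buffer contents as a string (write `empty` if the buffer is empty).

Answer: one

Derivation:
After op 1 (type): buf='two' undo_depth=1 redo_depth=0
After op 2 (undo): buf='(empty)' undo_depth=0 redo_depth=1
After op 3 (redo): buf='two' undo_depth=1 redo_depth=0
After op 4 (undo): buf='(empty)' undo_depth=0 redo_depth=1
After op 5 (type): buf='one' undo_depth=1 redo_depth=0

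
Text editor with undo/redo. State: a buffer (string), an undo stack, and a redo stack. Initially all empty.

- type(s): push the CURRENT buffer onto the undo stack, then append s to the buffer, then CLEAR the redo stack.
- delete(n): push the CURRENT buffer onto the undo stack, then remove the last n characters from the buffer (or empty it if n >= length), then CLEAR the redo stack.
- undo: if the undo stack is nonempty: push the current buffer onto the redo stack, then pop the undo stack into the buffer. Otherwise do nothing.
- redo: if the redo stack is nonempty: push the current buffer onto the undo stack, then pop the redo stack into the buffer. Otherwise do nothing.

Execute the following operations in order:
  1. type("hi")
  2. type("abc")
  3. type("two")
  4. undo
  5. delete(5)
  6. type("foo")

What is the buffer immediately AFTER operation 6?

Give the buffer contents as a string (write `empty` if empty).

After op 1 (type): buf='hi' undo_depth=1 redo_depth=0
After op 2 (type): buf='hiabc' undo_depth=2 redo_depth=0
After op 3 (type): buf='hiabctwo' undo_depth=3 redo_depth=0
After op 4 (undo): buf='hiabc' undo_depth=2 redo_depth=1
After op 5 (delete): buf='(empty)' undo_depth=3 redo_depth=0
After op 6 (type): buf='foo' undo_depth=4 redo_depth=0

Answer: foo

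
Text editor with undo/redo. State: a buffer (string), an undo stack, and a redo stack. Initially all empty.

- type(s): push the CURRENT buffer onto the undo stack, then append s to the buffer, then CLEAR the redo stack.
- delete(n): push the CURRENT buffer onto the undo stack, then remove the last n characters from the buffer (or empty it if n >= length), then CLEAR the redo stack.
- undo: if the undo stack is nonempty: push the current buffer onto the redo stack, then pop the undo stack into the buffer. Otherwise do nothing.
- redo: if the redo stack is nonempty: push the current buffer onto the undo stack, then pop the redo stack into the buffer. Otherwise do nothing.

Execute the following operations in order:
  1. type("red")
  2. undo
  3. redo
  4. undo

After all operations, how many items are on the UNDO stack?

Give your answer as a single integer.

Answer: 0

Derivation:
After op 1 (type): buf='red' undo_depth=1 redo_depth=0
After op 2 (undo): buf='(empty)' undo_depth=0 redo_depth=1
After op 3 (redo): buf='red' undo_depth=1 redo_depth=0
After op 4 (undo): buf='(empty)' undo_depth=0 redo_depth=1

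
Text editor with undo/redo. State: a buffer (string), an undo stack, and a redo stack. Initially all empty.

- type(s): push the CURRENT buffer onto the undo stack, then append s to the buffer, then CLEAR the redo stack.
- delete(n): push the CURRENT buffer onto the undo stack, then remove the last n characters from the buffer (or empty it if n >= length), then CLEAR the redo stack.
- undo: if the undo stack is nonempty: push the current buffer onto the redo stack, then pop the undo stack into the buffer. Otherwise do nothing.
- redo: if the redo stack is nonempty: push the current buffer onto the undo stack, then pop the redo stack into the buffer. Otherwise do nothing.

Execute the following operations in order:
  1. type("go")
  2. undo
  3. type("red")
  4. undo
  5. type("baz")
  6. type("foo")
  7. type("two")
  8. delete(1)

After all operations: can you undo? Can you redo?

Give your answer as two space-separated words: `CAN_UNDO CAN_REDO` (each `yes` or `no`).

After op 1 (type): buf='go' undo_depth=1 redo_depth=0
After op 2 (undo): buf='(empty)' undo_depth=0 redo_depth=1
After op 3 (type): buf='red' undo_depth=1 redo_depth=0
After op 4 (undo): buf='(empty)' undo_depth=0 redo_depth=1
After op 5 (type): buf='baz' undo_depth=1 redo_depth=0
After op 6 (type): buf='bazfoo' undo_depth=2 redo_depth=0
After op 7 (type): buf='bazfootwo' undo_depth=3 redo_depth=0
After op 8 (delete): buf='bazfootw' undo_depth=4 redo_depth=0

Answer: yes no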